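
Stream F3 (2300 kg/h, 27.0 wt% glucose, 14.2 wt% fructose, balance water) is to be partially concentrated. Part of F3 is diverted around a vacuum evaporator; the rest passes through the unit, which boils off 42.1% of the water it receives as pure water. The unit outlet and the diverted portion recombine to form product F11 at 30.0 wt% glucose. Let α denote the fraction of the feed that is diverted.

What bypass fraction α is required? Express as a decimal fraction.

0.596

All 2300×0.270 = 621 kg/h of glucose reaches F11, so F11 = 621/0.300 = 2070 kg/h and vapour = 230 kg/h.
The evaporator receives (1−α)·2300 of feed at 0.588 water and removes 0.421 of that water:
0.421×0.588×(1−α)×2300 = 230
(1−α) = 230/569.36 = 0.4040;  α = 0.5960.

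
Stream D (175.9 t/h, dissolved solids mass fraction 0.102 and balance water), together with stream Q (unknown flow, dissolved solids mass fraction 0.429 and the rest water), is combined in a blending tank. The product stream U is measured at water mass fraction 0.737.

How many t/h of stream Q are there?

170.6 t/h

Let Q be the unknown flow. Total out = 175.9 + Q.
water balance: 157.96 + 0.571·Q = 0.737·(175.9 + Q)
(0.571 − 0.737)·Q = 0.737×175.9 − 157.96 = -28.32
Q = -28.32 / -0.166 = 170.6 t/h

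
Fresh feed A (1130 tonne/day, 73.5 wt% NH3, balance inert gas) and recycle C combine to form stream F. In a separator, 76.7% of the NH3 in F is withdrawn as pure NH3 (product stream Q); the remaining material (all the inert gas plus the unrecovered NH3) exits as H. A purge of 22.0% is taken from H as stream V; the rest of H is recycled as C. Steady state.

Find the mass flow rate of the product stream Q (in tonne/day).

778.5 tonne/day

NH3 in F: m_A = 1130×0.735 + (1−0.220)·(1−0.767)·m_A, so m_A = 830.55/0.8183 = 1015 tonne/day.
Product Q = 0.767×1015 = 778.52 tonne/day.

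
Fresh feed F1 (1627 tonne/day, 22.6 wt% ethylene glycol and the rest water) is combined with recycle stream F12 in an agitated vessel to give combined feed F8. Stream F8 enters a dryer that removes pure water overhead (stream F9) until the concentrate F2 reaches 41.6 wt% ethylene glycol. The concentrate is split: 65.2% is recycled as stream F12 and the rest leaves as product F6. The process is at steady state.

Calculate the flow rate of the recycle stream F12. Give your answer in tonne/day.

Overall ethylene glycol balance (none leaves overhead): ethylene glycol in fresh feed = ethylene glycol in product, i.e. 1627×0.226 = (1−0.652)·F2·0.416.
F2 = 367.7/(0.416×0.348) = 2539.9 tonne/day.
Recycle F12 = 0.652×2539.9 = 1656 tonne/day.

1656 tonne/day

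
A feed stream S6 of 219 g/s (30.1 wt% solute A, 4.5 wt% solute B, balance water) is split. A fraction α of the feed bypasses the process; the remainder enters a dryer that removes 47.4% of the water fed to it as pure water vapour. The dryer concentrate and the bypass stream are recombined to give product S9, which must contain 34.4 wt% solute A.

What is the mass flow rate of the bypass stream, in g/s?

All 219×0.301 = 65.919 g/s of solute A reaches S9, so S9 = 65.919/0.344 = 191.62 g/s and vapour = 27.375 g/s.
The evaporator receives (1−α)·219 of feed at 0.654 water and removes 0.474 of that water:
0.474×0.654×(1−α)×219 = 27.375
(1−α) = 27.375/67.889 = 0.4032;  α = 0.5968.
Bypass flow = 0.5968×219 = 130.69 g/s.

130.7 g/s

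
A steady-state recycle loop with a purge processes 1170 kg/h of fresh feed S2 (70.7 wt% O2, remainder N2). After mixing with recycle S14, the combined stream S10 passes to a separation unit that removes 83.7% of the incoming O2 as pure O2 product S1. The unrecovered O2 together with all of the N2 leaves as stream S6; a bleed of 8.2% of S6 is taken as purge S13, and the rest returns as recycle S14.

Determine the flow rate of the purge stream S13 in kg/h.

N2 enters only via S2 and leaves only via the purge: 1170×0.293 = 0.082×(N2 in S6), and the separation unit passes all N2, so N2 in S10 = N2 in S6 = 4180.6 kg/h.
O2 in S10: m_A = 1170×0.707 + (1−0.082)·(1−0.837)·m_A, so m_A = 827.19/0.8504 = 972.75 kg/h.
S6 = (1−0.837)×972.75 + 4180.6 = 4339.2 kg/h.
Purge S13 = 0.082×4339.2 = 355.81 kg/h.

355.8 kg/h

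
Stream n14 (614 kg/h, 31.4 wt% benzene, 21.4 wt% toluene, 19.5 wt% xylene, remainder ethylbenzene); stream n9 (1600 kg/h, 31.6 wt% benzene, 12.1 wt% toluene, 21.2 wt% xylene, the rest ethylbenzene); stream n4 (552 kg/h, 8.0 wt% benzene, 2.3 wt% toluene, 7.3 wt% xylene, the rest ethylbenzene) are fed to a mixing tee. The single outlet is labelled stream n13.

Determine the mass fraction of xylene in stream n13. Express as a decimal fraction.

0.1805

Total flow out = 614 + 1600 + 552 = 2766 kg/h.
xylene in = 614×0.195 + 1600×0.212 + 552×0.073 = 499.23 kg/h.
xylene mass fraction in n13 = 499.23/2766 = 0.1805.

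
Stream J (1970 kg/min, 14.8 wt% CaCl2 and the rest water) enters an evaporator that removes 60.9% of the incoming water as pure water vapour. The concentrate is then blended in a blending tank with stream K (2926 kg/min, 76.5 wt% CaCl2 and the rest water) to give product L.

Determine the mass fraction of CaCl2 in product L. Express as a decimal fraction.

Vapour removed = 0.609×0.852×1970 = 1022.2 kg/min; concentrate = 947.83 kg/min.
CaCl2 reaching the mixer = 291.56 (from concentrate) + 2926×0.765 = 2529.9 kg/min.
Product flow = 947.83 + 2926 = 3873.8 kg/min; CaCl2 fraction = 0.653.

0.653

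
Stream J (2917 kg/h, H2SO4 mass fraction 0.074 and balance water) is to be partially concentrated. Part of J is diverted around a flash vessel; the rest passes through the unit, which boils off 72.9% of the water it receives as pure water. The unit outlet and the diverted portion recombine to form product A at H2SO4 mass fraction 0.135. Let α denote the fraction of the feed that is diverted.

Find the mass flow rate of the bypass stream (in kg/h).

964.5 kg/h

All 2917×0.074 = 215.86 kg/h of H2SO4 reaches A, so A = 215.86/0.135 = 1598.9 kg/h and vapour = 1318.1 kg/h.
The evaporator receives (1−α)·2917 of feed at 0.926 water and removes 0.729 of that water:
0.729×0.926×(1−α)×2917 = 1318.1
(1−α) = 1318.1/1969.1 = 0.6694;  α = 0.3306.
Bypass flow = 0.3306×2917 = 964.49 kg/h.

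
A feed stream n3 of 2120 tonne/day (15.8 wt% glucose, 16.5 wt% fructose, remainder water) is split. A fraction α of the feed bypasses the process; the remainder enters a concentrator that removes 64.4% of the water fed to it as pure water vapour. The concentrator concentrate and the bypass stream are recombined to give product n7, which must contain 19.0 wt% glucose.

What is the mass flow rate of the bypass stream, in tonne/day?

All 2120×0.158 = 334.96 tonne/day of glucose reaches n7, so n7 = 334.96/0.190 = 1762.9 tonne/day and vapour = 357.05 tonne/day.
The evaporator receives (1−α)·2120 of feed at 0.677 water and removes 0.644 of that water:
0.644×0.677×(1−α)×2120 = 357.05
(1−α) = 357.05/924.29 = 0.3863;  α = 0.6137.
Bypass flow = 0.6137×2120 = 1301 tonne/day.

1301 tonne/day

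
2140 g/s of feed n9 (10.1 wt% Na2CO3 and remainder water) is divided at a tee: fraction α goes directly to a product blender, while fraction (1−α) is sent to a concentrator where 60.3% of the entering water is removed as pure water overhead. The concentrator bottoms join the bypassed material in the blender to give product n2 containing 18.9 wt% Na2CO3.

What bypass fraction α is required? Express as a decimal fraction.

All 2140×0.101 = 216.14 g/s of Na2CO3 reaches n2, so n2 = 216.14/0.189 = 1143.6 g/s and vapour = 996.4 g/s.
The evaporator receives (1−α)·2140 of feed at 0.899 water and removes 0.603 of that water:
0.603×0.899×(1−α)×2140 = 996.4
(1−α) = 996.4/1160.1 = 0.8589;  α = 0.1411.

0.141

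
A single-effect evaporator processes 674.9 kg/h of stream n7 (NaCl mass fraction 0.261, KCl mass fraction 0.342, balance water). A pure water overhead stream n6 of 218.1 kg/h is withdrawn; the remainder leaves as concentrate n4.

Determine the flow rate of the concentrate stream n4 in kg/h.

456.8 kg/h

Concentrate = 674.9 − 218.1 = 456.8 kg/h.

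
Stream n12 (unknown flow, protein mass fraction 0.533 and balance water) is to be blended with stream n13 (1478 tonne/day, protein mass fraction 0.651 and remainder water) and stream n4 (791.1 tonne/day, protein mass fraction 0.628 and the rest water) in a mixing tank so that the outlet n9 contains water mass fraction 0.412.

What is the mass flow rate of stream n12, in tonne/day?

2268 tonne/day

Let n12 be the unknown flow. Total out = 2269.1 + n12.
water balance: 810.11 + 0.467·n12 = 0.412·(2269.1 + n12)
(0.467 − 0.412)·n12 = 0.412×2269.1 − 810.11 = 124.76
n12 = 124.76 / 0.055 = 2268.3 tonne/day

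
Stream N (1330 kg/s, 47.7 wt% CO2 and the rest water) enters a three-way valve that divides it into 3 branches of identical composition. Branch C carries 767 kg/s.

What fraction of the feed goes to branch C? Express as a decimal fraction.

0.577

Fraction to C = 767/1330 = 0.5767.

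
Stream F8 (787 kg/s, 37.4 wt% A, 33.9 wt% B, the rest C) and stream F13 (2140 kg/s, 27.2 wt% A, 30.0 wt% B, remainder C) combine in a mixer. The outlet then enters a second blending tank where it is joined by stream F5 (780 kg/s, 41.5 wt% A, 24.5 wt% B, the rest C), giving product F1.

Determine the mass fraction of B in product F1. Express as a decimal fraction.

0.297

Overall, product flow = 3707 kg/s.
B in = 787×0.339 + 2140×0.300 + 780×0.245 = 1099.9 kg/s.
B fraction in F1 = 0.297.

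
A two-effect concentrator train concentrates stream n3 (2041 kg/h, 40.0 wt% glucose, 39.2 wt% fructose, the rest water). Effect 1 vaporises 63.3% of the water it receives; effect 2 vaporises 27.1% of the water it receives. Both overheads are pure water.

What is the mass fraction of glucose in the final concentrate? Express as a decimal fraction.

0.472

water in feed = 2041×0.208 = 424.53 kg/h.
After stage 1: water left = (1−0.633)×424.53 = 155.8; stream total = 1772.3 kg/h.
After stage 2: water left = (1−0.271)×155.8 = 113.58; final concentrate = 1730.1 kg/h.
glucose fraction = 816.4/1730.1 = 0.472.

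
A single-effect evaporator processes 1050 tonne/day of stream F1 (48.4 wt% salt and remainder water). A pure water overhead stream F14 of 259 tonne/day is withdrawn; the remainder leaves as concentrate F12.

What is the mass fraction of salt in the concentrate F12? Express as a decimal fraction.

salt is not removed: 1050×0.484 = 508.2 tonne/day of salt enters F12.
Concentrate = 1050 − 259 = 791 tonne/day.
Mass fraction = 508.2/791 = 0.642.

0.642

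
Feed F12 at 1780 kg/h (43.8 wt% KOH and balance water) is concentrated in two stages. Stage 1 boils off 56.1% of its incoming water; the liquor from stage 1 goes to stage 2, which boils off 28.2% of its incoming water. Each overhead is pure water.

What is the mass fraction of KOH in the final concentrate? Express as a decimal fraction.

0.7120

water in feed = 1780×0.562 = 1000.4 kg/h.
After stage 1: water left = (1−0.561)×1000.4 = 439.16; stream total = 1218.8 kg/h.
After stage 2: water left = (1−0.282)×439.16 = 315.32; final concentrate = 1095 kg/h.
KOH fraction = 779.64/1095 = 0.7120.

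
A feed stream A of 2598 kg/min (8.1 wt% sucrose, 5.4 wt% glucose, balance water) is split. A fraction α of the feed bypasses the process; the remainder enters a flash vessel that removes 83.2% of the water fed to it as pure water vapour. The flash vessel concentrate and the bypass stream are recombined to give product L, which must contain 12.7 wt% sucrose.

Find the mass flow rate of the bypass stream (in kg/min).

All 2598×0.081 = 210.44 kg/min of sucrose reaches L, so L = 210.44/0.127 = 1657 kg/min and vapour = 941.01 kg/min.
The evaporator receives (1−α)·2598 of feed at 0.865 water and removes 0.832 of that water:
0.832×0.865×(1−α)×2598 = 941.01
(1−α) = 941.01/1869.7 = 0.5033;  α = 0.4967.
Bypass flow = 0.4967×2598 = 1290.5 kg/min.

1290 kg/min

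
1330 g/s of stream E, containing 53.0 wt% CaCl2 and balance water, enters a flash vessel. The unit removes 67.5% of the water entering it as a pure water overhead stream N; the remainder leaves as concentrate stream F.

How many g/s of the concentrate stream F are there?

908.1 g/s

water entering = 1330×0.470 = 625.1 g/s; overhead removed = 0.675×625.1 = 421.94 g/s.
Concentrate = 1330 − 421.94 = 908.06 g/s.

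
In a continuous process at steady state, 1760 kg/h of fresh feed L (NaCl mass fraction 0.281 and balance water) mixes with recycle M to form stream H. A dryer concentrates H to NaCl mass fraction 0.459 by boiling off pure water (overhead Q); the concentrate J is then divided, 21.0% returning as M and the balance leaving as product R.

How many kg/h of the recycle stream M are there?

286.4 kg/h

Overall NaCl balance (none leaves overhead): NaCl in fresh feed = NaCl in product, i.e. 1760×0.281 = (1−0.210)·J·0.459.
J = 494.56/(0.459×0.790) = 1363.9 kg/h.
Recycle M = 0.210×1363.9 = 286.42 kg/h.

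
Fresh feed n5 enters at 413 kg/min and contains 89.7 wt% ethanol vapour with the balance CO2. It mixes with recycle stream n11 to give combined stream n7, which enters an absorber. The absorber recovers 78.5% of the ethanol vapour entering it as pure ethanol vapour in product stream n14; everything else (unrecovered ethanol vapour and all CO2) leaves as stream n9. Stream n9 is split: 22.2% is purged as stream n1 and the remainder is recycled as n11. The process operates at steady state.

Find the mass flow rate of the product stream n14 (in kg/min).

349.2 kg/min

ethanol vapour in n7: m_A = 413×0.897 + (1−0.222)·(1−0.785)·m_A, so m_A = 370.46/0.8327 = 444.88 kg/min.
Product n14 = 0.785×444.88 = 349.23 kg/min.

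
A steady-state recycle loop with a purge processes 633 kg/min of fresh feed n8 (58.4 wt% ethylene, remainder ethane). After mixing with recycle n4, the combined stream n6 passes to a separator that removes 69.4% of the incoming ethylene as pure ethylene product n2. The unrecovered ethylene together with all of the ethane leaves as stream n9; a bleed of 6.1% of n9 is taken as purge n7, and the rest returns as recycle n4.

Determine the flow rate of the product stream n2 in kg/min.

ethylene in n6: m_A = 633×0.584 + (1−0.061)·(1−0.694)·m_A, so m_A = 369.67/0.7127 = 518.72 kg/min.
Product n2 = 0.694×518.72 = 359.99 kg/min.

360 kg/min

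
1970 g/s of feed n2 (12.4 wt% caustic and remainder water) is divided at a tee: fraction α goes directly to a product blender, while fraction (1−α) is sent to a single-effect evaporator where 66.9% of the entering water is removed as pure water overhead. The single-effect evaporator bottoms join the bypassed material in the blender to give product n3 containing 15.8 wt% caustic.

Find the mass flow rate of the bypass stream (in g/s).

All 1970×0.124 = 244.28 g/s of caustic reaches n3, so n3 = 244.28/0.158 = 1546.1 g/s and vapour = 423.92 g/s.
The evaporator receives (1−α)·1970 of feed at 0.876 water and removes 0.669 of that water:
0.669×0.876×(1−α)×1970 = 423.92
(1−α) = 423.92/1154.5 = 0.3672;  α = 0.6328.
Bypass flow = 0.6328×1970 = 1246.6 g/s.

1247 g/s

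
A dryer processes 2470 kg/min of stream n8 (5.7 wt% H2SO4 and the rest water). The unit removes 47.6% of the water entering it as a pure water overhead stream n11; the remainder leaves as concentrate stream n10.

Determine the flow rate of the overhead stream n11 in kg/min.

water entering = 2470×0.943 = 2329.2 kg/min; overhead removed = 0.476×2329.2 = 1108.7 kg/min.

1109 kg/min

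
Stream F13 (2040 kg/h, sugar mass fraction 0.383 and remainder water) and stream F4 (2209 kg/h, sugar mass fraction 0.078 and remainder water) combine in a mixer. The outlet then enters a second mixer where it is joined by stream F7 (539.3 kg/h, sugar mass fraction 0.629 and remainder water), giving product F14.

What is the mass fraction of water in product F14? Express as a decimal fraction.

0.730

Overall, product flow = 4788.3 kg/h.
water in = 2040×0.617 + 2209×0.922 + 539.3×0.371 = 3495.5 kg/h.
water fraction in F14 = 0.730.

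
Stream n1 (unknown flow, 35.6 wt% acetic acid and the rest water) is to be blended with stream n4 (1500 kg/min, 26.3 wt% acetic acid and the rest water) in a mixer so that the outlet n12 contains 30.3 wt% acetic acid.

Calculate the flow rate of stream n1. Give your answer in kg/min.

Let n1 be the unknown flow. Total out = 1500 + n1.
acetic acid balance: 394.5 + 0.356·n1 = 0.303·(1500 + n1)
(0.356 − 0.303)·n1 = 0.303×1500 − 394.5 = 60
n1 = 60 / 0.053 = 1132.1 kg/min

1132 kg/min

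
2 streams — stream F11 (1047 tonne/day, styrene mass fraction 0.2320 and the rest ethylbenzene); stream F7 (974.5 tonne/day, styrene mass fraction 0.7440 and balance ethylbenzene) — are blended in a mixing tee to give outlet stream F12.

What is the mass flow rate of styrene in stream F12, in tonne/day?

styrene out = styrene in = 1047×0.232 + 974.5×0.744 = 967.93 tonne/day.

967.9 tonne/day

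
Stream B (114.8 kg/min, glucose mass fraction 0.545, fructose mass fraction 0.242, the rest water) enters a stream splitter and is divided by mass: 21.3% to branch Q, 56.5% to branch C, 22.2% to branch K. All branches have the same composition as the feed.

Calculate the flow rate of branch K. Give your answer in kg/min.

25.49 kg/min

Branch K flow = 0.222×114.8 = 25.486 kg/min.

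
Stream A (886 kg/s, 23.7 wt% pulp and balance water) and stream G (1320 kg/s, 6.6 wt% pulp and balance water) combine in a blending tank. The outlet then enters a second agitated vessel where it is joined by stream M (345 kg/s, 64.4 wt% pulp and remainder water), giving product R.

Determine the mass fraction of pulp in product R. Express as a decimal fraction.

0.204

Overall, product flow = 2551 kg/s.
pulp in = 886×0.237 + 1320×0.066 + 345×0.644 = 519.28 kg/s.
pulp fraction in R = 0.204.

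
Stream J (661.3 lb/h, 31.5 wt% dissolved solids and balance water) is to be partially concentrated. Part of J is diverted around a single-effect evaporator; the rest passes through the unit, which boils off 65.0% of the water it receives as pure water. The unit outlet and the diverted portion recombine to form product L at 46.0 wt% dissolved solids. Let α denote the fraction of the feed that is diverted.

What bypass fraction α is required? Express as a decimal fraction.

0.292

All 661.3×0.315 = 208.31 lb/h of dissolved solids reaches L, so L = 208.31/0.460 = 452.85 lb/h and vapour = 208.45 lb/h.
The evaporator receives (1−α)·661.3 of feed at 0.685 water and removes 0.650 of that water:
0.650×0.685×(1−α)×661.3 = 208.45
(1−α) = 208.45/294.44 = 0.7080;  α = 0.2920.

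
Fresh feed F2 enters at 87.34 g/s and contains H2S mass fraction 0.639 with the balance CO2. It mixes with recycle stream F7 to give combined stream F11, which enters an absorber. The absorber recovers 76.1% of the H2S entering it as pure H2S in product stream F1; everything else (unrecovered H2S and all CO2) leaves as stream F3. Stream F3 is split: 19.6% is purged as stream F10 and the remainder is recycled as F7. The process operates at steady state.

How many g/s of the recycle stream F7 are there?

CO2 enters only via F2 and leaves only via the purge: 87.34×0.361 = 0.196×(CO2 in F3), and the absorber passes all CO2, so CO2 in F11 = CO2 in F3 = 160.87 g/s.
H2S in F11: m_A = 87.34×0.639 + (1−0.196)·(1−0.761)·m_A, so m_A = 55.81/0.8078 = 69.085 g/s.
F3 = (1−0.761)×69.085 + 160.87 = 177.38 g/s.
Recycle F7 = (1−0.196)×177.38 = 142.61 g/s.

142.6 g/s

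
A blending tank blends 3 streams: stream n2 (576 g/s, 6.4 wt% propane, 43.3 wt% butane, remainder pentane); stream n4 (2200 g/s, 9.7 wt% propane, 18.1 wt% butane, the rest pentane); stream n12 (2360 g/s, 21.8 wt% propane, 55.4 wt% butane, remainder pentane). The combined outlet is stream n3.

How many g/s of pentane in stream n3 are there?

2416 g/s

pentane out = pentane in = 576×0.503 + 2200×0.722 + 2360×0.228 = 2416.2 g/s.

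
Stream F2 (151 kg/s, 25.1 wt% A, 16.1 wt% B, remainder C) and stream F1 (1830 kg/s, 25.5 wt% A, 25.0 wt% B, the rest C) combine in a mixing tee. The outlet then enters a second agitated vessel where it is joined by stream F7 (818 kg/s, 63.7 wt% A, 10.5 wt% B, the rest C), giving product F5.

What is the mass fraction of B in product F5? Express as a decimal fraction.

0.203

Overall, product flow = 2799 kg/s.
B in = 151×0.161 + 1830×0.250 + 818×0.105 = 567.7 kg/s.
B fraction in F5 = 0.203.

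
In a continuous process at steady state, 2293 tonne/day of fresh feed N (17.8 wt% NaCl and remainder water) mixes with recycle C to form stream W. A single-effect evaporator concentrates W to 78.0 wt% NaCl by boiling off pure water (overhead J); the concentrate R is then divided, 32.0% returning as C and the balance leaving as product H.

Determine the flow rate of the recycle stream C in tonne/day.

246.2 tonne/day

Overall NaCl balance (none leaves overhead): NaCl in fresh feed = NaCl in product, i.e. 2293×0.178 = (1−0.320)·R·0.780.
R = 408.15/(0.780×0.680) = 769.52 tonne/day.
Recycle C = 0.320×769.52 = 246.25 tonne/day.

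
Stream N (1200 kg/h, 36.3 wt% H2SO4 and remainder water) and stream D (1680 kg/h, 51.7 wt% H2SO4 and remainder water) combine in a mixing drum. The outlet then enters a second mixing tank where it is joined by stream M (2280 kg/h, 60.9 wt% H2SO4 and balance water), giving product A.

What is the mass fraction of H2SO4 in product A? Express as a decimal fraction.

0.522

Overall, product flow = 5160 kg/h.
H2SO4 in = 1200×0.363 + 1680×0.517 + 2280×0.609 = 2692.7 kg/h.
H2SO4 fraction in A = 0.522.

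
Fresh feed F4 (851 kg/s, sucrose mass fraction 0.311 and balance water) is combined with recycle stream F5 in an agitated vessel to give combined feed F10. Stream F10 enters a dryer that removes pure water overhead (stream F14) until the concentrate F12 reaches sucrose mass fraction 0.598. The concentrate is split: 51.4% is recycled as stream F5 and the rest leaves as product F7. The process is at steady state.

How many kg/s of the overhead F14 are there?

408.4 kg/s

Overall sucrose balance (none leaves overhead): sucrose in fresh feed = sucrose in product, i.e. 851×0.311 = (1−0.514)·F12·0.598.
F12 = 264.66/(0.598×0.486) = 910.65 kg/s.
Recycle F5 = 0.514×910.65 = 468.08 kg/s.
Combined feed F10 = 851 + 468.08 = 1319.1 kg/s.
Overhead F14 = F10 − F12 = 1319.1 − 910.65 = 408.42 kg/s.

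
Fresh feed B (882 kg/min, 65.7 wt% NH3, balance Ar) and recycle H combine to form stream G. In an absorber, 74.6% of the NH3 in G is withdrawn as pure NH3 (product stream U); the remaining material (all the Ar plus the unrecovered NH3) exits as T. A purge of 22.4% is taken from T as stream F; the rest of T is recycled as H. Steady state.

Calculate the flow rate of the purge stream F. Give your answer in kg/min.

Ar enters only via B and leaves only via the purge: 882×0.343 = 0.224×(Ar in T), and the absorber passes all Ar, so Ar in G = Ar in T = 1350.6 kg/min.
NH3 in G: m_A = 882×0.657 + (1−0.224)·(1−0.746)·m_A, so m_A = 579.47/0.8029 = 721.73 kg/min.
T = (1−0.746)×721.73 + 1350.6 = 1533.9 kg/min.
Purge F = 0.224×1533.9 = 343.59 kg/min.

343.6 kg/min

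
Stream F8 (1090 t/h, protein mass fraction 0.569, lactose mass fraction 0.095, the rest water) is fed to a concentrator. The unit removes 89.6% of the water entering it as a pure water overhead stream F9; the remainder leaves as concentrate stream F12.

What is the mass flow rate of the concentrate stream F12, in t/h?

761.8 t/h

water entering = 1090×0.336 = 366.24 t/h; overhead removed = 0.896×366.24 = 328.15 t/h.
Concentrate = 1090 − 328.15 = 761.85 t/h.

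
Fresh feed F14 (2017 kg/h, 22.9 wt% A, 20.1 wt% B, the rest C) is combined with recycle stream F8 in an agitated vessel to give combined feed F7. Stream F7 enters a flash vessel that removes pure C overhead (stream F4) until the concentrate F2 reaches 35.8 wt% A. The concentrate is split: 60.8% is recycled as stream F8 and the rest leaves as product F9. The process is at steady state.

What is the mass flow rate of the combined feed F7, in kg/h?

Overall A balance (none leaves overhead): A in fresh feed = A in product, i.e. 2017×0.229 = (1−0.608)·F2·0.358.
F2 = 461.89/(0.358×0.392) = 3291.3 kg/h.
Recycle F8 = 0.608×3291.3 = 2001.1 kg/h.
Combined feed F7 = 2017 + 2001.1 = 4018.1 kg/h.

4018 kg/h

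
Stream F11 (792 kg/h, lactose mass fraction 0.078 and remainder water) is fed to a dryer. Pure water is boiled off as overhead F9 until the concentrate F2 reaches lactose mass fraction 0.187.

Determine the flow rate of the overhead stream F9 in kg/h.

461.6 kg/h

lactose is conserved: 792×0.078 = 61.776 kg/h all reports to the concentrate.
Concentrate = 61.776/(target fraction) = 330.35 kg/h.
Overhead = 792 − 330.35 = 461.65 kg/h.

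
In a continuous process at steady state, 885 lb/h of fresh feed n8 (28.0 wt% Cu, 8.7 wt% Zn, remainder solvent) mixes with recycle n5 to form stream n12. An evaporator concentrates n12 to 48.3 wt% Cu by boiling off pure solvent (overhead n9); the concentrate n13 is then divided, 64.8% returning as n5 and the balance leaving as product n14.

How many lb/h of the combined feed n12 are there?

Overall Cu balance (none leaves overhead): Cu in fresh feed = Cu in product, i.e. 885×0.280 = (1−0.648)·n13·0.483.
n13 = 247.8/(0.483×0.352) = 1457.5 lb/h.
Recycle n5 = 0.648×1457.5 = 944.47 lb/h.
Combined feed n12 = 885 + 944.47 = 1829.5 lb/h.

1829 lb/h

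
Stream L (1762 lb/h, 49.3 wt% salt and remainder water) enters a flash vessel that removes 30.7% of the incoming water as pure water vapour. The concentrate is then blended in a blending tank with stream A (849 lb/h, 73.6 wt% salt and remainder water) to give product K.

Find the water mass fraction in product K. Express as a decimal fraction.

0.361

Vapour removed = 0.307×0.507×1762 = 274.25 lb/h; concentrate = 1487.7 lb/h.
water reaching the mixer = 619.08 (from concentrate) + 849×0.264 = 843.22 lb/h.
Product flow = 1487.7 + 849 = 2336.7 lb/h; water fraction = 0.361.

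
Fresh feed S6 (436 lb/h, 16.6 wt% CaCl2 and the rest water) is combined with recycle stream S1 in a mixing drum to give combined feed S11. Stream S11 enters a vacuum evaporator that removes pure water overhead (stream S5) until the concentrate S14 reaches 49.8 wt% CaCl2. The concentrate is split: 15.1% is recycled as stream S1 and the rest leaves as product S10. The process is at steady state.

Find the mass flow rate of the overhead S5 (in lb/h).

290.7 lb/h

Overall CaCl2 balance (none leaves overhead): CaCl2 in fresh feed = CaCl2 in product, i.e. 436×0.166 = (1−0.151)·S14·0.498.
S14 = 72.376/(0.498×0.849) = 171.18 lb/h.
Recycle S1 = 0.151×171.18 = 25.848 lb/h.
Combined feed S11 = 436 + 25.848 = 461.85 lb/h.
Overhead S5 = S11 − S14 = 461.85 − 171.18 = 290.67 lb/h.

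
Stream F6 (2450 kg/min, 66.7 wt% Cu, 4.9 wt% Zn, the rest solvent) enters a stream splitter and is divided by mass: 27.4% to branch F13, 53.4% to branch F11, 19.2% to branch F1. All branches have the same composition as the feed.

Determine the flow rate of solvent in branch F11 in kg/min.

Branch F11 total = 0.534×2450 = 1308.3 kg/min.
solvent in F11 = 0.284×1308.3 = 371.56 kg/min.

371.6 kg/min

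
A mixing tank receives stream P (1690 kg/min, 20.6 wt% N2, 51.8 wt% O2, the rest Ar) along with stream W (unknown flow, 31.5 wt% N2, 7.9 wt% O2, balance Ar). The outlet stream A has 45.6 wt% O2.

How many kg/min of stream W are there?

277.9 kg/min

Let W be the unknown flow. Total out = 1690 + W.
O2 balance: 875.42 + 0.079·W = 0.456·(1690 + W)
(0.079 − 0.456)·W = 0.456×1690 − 875.42 = -104.78
W = -104.78 / -0.377 = 277.93 kg/min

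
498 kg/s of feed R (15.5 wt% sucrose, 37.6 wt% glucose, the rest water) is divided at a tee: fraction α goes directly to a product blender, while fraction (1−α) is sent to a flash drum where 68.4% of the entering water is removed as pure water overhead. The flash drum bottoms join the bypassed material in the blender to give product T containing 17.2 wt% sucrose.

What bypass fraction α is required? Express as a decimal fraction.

0.692

All 498×0.155 = 77.19 kg/s of sucrose reaches T, so T = 77.19/0.172 = 448.78 kg/s and vapour = 49.221 kg/s.
The evaporator receives (1−α)·498 of feed at 0.469 water and removes 0.684 of that water:
0.684×0.469×(1−α)×498 = 49.221
(1−α) = 49.221/159.76 = 0.3081;  α = 0.6919.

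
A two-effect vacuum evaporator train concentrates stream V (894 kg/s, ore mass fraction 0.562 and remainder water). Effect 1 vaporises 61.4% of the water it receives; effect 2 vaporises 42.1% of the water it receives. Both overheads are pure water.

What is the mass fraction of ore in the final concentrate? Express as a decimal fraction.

0.852

water in feed = 894×0.438 = 391.57 kg/s.
After stage 1: water left = (1−0.614)×391.57 = 151.15; stream total = 653.57 kg/s.
After stage 2: water left = (1−0.421)×151.15 = 87.514; final concentrate = 589.94 kg/s.
ore fraction = 502.43/589.94 = 0.852.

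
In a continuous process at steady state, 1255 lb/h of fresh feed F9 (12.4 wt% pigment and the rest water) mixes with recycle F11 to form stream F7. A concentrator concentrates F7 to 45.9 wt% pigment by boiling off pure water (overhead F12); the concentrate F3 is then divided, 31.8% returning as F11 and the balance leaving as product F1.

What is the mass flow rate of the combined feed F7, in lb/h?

Overall pigment balance (none leaves overhead): pigment in fresh feed = pigment in product, i.e. 1255×0.124 = (1−0.318)·F3·0.459.
F3 = 155.62/(0.459×0.682) = 497.13 lb/h.
Recycle F11 = 0.318×497.13 = 158.09 lb/h.
Combined feed F7 = 1255 + 158.09 = 1413.1 lb/h.

1413 lb/h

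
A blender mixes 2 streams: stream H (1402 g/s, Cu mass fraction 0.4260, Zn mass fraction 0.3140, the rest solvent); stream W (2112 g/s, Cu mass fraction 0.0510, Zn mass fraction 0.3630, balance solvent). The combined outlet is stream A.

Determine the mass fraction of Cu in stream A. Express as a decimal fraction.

Total flow out = 1402 + 2112 = 3514 g/s.
Cu in = 1402×0.426 + 2112×0.051 = 704.96 g/s.
Cu mass fraction in A = 704.96/3514 = 0.2006.

0.2006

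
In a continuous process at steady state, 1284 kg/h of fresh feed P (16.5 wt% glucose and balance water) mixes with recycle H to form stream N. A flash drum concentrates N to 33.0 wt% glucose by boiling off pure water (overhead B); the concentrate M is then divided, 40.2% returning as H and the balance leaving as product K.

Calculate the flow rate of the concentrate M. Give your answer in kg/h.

Overall glucose balance (none leaves overhead): glucose in fresh feed = glucose in product, i.e. 1284×0.165 = (1−0.402)·M·0.330.
M = 211.86/(0.330×0.598) = 1073.6 kg/h.

1074 kg/h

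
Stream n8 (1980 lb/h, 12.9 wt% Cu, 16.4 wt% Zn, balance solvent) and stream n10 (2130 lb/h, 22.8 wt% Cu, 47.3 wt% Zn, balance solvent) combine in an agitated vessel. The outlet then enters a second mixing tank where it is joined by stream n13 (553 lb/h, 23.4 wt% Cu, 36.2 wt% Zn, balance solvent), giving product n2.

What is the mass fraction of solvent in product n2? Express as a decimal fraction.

0.485

Overall, product flow = 4663 lb/h.
solvent in = 1980×0.707 + 2130×0.299 + 553×0.404 = 2260.1 lb/h.
solvent fraction in n2 = 0.485.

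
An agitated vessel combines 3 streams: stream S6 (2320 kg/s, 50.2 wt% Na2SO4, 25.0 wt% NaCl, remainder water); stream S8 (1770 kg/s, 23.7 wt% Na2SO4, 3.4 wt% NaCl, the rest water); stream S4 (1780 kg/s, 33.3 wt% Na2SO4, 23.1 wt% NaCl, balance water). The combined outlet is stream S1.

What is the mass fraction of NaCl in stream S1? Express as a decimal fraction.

Total flow out = 2320 + 1770 + 1780 = 5870 kg/s.
NaCl in = 2320×0.250 + 1770×0.034 + 1780×0.231 = 1051.4 kg/s.
NaCl mass fraction in S1 = 1051.4/5870 = 0.179.

0.179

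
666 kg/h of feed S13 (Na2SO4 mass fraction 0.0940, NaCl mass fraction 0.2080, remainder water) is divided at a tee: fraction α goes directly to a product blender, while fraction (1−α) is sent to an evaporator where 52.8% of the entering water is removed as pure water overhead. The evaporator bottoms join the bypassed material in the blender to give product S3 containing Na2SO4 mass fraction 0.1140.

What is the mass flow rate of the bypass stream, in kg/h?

All 666×0.094 = 62.604 kg/h of Na2SO4 reaches S3, so S3 = 62.604/0.114 = 549.16 kg/h and vapour = 116.84 kg/h.
The evaporator receives (1−α)·666 of feed at 0.698 water and removes 0.528 of that water:
0.528×0.698×(1−α)×666 = 116.84
(1−α) = 116.84/245.45 = 0.4760;  α = 0.5240.
Bypass flow = 0.5240×666 = 348.96 kg/h.

349 kg/h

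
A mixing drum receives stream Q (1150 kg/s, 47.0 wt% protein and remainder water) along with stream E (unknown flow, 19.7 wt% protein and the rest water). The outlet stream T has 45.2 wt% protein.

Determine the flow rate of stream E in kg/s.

Let E be the unknown flow. Total out = 1150 + E.
protein balance: 540.5 + 0.197·E = 0.452·(1150 + E)
(0.197 − 0.452)·E = 0.452×1150 − 540.5 = -20.7
E = -20.7 / -0.255 = 81.176 kg/s

81.18 kg/s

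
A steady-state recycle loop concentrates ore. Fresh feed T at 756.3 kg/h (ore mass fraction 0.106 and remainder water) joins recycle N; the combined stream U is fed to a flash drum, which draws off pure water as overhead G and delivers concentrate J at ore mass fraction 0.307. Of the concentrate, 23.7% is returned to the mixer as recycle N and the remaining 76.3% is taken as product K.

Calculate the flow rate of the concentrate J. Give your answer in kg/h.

Overall ore balance (none leaves overhead): ore in fresh feed = ore in product, i.e. 756.3×0.106 = (1−0.237)·J·0.307.
J = 80.168/(0.307×0.763) = 342.24 kg/h.

342.2 kg/h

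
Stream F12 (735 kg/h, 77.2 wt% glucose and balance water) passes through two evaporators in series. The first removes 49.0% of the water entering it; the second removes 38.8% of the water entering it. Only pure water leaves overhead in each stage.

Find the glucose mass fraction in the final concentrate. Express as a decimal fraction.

water in feed = 735×0.228 = 167.58 kg/h.
After stage 1: water left = (1−0.490)×167.58 = 85.466; stream total = 652.89 kg/h.
After stage 2: water left = (1−0.388)×85.466 = 52.305; final concentrate = 619.73 kg/h.
glucose fraction = 567.42/619.73 = 0.916.

0.916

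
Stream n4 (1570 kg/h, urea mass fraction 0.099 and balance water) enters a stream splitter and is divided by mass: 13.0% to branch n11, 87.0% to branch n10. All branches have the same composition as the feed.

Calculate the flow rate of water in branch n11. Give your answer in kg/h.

183.9 kg/h

Branch n11 total = 0.130×1570 = 204.1 kg/h.
water in n11 = 0.901×204.1 = 183.89 kg/h.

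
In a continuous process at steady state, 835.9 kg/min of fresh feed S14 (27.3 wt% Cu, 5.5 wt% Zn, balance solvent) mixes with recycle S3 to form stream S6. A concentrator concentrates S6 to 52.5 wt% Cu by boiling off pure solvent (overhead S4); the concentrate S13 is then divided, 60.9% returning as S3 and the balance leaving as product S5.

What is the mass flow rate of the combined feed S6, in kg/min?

1513 kg/min

Overall Cu balance (none leaves overhead): Cu in fresh feed = Cu in product, i.e. 835.9×0.273 = (1−0.609)·S13·0.525.
S13 = 228.2/(0.525×0.391) = 1111.7 kg/min.
Recycle S3 = 0.609×1111.7 = 677.01 kg/min.
Combined feed S6 = 835.9 + 677.01 = 1512.9 kg/min.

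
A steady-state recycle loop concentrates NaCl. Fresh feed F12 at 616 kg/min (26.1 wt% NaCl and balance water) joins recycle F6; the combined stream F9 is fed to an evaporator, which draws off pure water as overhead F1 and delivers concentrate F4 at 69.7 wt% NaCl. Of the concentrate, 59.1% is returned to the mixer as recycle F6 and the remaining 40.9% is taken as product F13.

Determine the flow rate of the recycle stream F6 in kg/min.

Overall NaCl balance (none leaves overhead): NaCl in fresh feed = NaCl in product, i.e. 616×0.261 = (1−0.591)·F4·0.697.
F4 = 160.78/(0.697×0.409) = 563.98 kg/min.
Recycle F6 = 0.591×563.98 = 333.31 kg/min.

333.3 kg/min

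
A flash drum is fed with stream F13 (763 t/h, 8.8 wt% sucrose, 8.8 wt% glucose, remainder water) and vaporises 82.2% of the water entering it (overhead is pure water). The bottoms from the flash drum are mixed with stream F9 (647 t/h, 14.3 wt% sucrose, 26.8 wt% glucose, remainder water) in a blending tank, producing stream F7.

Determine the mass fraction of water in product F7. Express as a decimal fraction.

0.552

Vapour removed = 0.822×0.824×763 = 516.8 t/h; concentrate = 246.2 t/h.
water reaching the mixer = 111.91 (from concentrate) + 647×0.589 = 492.99 t/h.
Product flow = 246.2 + 647 = 893.2 t/h; water fraction = 0.552.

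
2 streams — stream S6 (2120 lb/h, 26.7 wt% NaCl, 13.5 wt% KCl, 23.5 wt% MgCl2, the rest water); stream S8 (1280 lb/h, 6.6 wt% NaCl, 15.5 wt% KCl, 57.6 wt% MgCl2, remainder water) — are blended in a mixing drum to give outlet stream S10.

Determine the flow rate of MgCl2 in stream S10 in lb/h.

MgCl2 out = MgCl2 in = 2120×0.235 + 1280×0.576 = 1235.5 lb/h.

1235 lb/h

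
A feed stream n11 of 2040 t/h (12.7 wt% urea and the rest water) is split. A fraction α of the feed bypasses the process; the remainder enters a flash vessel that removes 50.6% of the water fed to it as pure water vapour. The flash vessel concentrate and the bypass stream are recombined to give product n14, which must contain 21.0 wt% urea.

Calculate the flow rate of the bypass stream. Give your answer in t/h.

All 2040×0.127 = 259.08 t/h of urea reaches n14, so n14 = 259.08/0.210 = 1233.7 t/h and vapour = 806.29 t/h.
The evaporator receives (1−α)·2040 of feed at 0.873 water and removes 0.506 of that water:
0.506×0.873×(1−α)×2040 = 806.29
(1−α) = 806.29/901.15 = 0.8947;  α = 0.1053.
Bypass flow = 0.1053×2040 = 214.74 t/h.

214.7 t/h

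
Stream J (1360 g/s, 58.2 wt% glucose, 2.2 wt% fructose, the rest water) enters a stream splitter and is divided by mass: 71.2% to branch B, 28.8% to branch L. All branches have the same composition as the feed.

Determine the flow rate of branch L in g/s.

Branch L flow = 0.288×1360 = 391.68 g/s.

391.7 g/s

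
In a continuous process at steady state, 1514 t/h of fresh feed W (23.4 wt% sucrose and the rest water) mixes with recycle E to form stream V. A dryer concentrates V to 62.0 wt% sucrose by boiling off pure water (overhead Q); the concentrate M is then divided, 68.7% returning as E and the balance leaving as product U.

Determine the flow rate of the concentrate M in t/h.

1826 t/h

Overall sucrose balance (none leaves overhead): sucrose in fresh feed = sucrose in product, i.e. 1514×0.234 = (1−0.687)·M·0.620.
M = 354.28/(0.620×0.313) = 1825.6 t/h.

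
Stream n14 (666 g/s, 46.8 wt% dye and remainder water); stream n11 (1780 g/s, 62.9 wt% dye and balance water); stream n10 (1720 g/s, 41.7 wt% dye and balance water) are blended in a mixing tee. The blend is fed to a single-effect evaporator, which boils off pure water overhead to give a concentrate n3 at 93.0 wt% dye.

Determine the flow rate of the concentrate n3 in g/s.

2310 g/s

dye entering = 666×0.468 + 1780×0.629 + 1720×0.417 = 2148.5 g/s.
All dye reports to n3, so n3 = 2148.5/0.930 = 2310.3 g/s.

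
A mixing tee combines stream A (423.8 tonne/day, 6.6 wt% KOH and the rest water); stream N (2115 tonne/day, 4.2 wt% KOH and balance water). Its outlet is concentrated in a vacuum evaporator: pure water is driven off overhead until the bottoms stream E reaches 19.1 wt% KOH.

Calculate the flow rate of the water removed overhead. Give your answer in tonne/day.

1927 tonne/day

KOH entering = 423.8×0.066 + 2115×0.042 = 116.8 tonne/day.
All KOH reports to E, so E = 116.8/0.191 = 611.52 tonne/day.
Total feed = 2538.8 tonne/day; overhead = 2538.8 − 611.52 = 1927.3 tonne/day.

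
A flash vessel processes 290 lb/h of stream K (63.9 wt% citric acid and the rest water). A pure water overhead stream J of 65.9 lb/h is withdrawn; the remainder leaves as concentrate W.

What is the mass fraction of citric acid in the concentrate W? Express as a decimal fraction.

citric acid is not removed: 290×0.639 = 185.31 lb/h of citric acid enters W.
Concentrate = 290 − 65.9 = 224.1 lb/h.
Mass fraction = 185.31/224.1 = 0.827.

0.827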